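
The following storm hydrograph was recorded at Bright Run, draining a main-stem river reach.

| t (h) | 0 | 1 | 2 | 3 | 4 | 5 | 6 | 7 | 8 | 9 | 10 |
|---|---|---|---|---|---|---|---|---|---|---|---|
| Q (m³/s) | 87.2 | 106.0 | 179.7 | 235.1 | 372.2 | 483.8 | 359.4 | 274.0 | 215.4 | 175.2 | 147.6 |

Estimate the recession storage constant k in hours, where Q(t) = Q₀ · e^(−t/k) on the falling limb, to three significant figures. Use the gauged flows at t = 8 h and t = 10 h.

k ≈ 5.29 h

On the falling limb, Q drops from 215.4 to 147.6 m³/s between t = 8 h and t = 10 h (Δt = 2 h).
k = −Δt / ln(Q₂/Q₁) = −2 / ln(147.6/215.4) = 5.29 h.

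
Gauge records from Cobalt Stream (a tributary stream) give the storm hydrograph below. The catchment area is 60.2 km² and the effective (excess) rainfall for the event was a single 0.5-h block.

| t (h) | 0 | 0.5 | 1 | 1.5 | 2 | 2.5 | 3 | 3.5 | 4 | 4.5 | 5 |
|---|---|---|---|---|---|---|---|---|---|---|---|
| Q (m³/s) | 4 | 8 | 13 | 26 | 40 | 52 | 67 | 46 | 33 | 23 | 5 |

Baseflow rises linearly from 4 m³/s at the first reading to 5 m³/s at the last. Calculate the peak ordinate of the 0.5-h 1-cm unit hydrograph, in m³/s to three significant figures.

U_p ≈ 78.0 m³/s

Direct runoff: 0.00, 3.90, 8.80, 21.70, 35.60, 47.50, 62.40, 41.30, 28.20, 18.10, 0.00 m³/s; ΣQ_DR = 267.5 m³/s, peak = 62.40 m³/s.
Runoff depth d = ΣQ_DR·Δt / A = 267.5 × 1800 / (60.2 km²) = 7.998 mm.
The 1-cm UH is the DRH scaled by (10 mm)/d, so U_p = 62.40 × 10/7.998 = 78.0 m³/s.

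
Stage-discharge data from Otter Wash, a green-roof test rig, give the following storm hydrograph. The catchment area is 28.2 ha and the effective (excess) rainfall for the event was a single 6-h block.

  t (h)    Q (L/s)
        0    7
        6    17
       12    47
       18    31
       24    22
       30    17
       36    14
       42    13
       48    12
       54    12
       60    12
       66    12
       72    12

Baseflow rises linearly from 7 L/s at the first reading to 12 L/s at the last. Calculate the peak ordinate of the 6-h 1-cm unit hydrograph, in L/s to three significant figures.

Direct runoff: 0.00, 9.58, 39.17, 22.75, 13.33, 7.92, 4.50, 3.08, 1.67, 1.25, 0.83, 0.42, 0.00 L/s; ΣQ_DR = 104.5 L/s, peak = 39.17 L/s.
Runoff depth d = ΣQ_DR·Δt / A = 104.5 × 21600 / (28.2 ha) = 8.004 mm.
The 1-cm UH is the DRH scaled by (10 mm)/d, so U_p = 39.17 × 10/8.004 = 48.9 L/s.

U_p ≈ 48.9 L/s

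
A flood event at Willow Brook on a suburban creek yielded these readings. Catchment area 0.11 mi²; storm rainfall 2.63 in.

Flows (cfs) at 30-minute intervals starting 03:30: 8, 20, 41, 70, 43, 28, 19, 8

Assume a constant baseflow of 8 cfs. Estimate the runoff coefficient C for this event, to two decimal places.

C ≈ 0.46

ΣQ_DR = 173.0 cfs; V = ΣQ_DR·Δt = 3.114 × 10^5 ft³.
Runoff depth d = V / A = 1.219 in.
C = d / P = 1.219 / 2.63 = 0.46.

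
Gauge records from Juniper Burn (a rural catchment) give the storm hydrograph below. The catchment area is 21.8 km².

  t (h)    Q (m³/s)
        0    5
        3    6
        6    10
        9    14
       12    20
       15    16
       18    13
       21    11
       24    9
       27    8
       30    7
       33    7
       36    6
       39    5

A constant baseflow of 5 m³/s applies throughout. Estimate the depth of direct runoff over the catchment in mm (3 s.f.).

d ≈ 33.2 mm

Direct runoff: 0.0, 1.0, 5.0, 9.0, 15.0, 11.0, 8.0, 6.0, 4.0, 3.0, 2.0, 2.0, 1.0, 0.0 m³/s; ΣQ_DR = 67.00 m³/s.
V = ΣQ_DR · Δt = 67.00 × 10800 s = 7.236 × 10^5 m³.
Over A = 21.8 km², depth = V / A = 33.2 mm.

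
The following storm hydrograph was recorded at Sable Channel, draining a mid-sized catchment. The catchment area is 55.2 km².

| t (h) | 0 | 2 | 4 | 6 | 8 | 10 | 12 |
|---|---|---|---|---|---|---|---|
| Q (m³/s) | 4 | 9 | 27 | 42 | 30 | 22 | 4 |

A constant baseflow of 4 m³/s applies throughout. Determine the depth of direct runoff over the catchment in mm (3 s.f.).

Direct runoff: 0.0, 5.0, 23.0, 38.0, 26.0, 18.0, 0.0 m³/s; ΣQ_DR = 110.0 m³/s.
V = ΣQ_DR · Δt = 110.0 × 7200 s = 7.920 × 10^5 m³.
Over A = 55.2 km², depth = V / A = 14.3 mm.

d ≈ 14.3 mm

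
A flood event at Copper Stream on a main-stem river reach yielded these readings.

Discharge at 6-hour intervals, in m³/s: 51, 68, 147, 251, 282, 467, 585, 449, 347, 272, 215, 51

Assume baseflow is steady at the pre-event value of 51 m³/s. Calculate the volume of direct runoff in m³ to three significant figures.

Direct-runoff ordinates (Q − Q_b): 0.0, 17.0, 96.0, 200.0, 231.0, 416.0, 534.0, 398.0, 296.0, 221.0, 164.0, 0.0 m³/s.
ΣQ_DR = 2573 m³/s.
With Δt = 6 h = 21600 s, V = ΣQ_DR · Δt = 2573 × 21600 = 5.56 × 10^7 m³.

V ≈ 5.56 × 10^7 m³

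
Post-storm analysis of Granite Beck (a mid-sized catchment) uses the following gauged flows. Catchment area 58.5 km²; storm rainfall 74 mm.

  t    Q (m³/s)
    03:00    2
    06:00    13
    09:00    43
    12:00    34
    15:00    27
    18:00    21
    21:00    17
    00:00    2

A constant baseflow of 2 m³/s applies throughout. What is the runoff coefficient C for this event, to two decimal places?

ΣQ_DR = 143.0 m³/s; V = ΣQ_DR·Δt = 1.544 × 10^6 m³.
Runoff depth d = V / A = 26.40 mm.
C = d / P = 26.40 / 74 = 0.36.

C ≈ 0.36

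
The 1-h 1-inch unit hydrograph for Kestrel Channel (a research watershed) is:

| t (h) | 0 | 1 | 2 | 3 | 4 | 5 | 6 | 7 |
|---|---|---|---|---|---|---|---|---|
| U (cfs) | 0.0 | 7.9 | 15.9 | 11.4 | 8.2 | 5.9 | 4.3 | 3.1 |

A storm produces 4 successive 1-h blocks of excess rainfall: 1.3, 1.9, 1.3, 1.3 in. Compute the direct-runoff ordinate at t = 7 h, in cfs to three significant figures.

Q ≈ 30.5 cfs

By discrete convolution, Q_j = Σ (P_i / 1 in) · U_{j−i}.
At t = 7 h (j=7): Q = (1.3/1)·3.1 + (1.9/1)·4.3 + (1.3/1)·5.9 + (1.3/1)·8.2 = 30.5 cfs.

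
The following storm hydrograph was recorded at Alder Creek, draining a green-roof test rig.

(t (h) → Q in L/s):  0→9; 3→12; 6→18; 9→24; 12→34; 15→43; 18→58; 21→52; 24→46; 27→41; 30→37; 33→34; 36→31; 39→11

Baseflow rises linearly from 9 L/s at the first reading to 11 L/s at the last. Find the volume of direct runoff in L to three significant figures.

Direct-runoff ordinates (Q − Q_b): 0.00, 2.85, 8.69, 14.54, 24.38, 33.23, 48.08, 41.92, 35.77, 30.62, 26.46, 23.31, 20.15, 0.00 L/s.
ΣQ_DR = 310.0 L/s.
With Δt = 3 h = 10800 s, V = ΣQ_DR · Δt = 310.0 × 10800 = 3.35 × 10^6 L.

V ≈ 3.35 × 10^6 L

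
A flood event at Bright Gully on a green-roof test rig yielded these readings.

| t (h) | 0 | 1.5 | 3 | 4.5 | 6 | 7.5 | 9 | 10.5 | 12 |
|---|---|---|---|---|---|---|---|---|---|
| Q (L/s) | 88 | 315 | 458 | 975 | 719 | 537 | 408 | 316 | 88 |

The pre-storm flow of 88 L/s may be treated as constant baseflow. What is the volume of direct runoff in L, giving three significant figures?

V ≈ 1.68 × 10^7 L

Direct-runoff ordinates (Q − Q_b): 0.0, 227.0, 370.0, 887.0, 631.0, 449.0, 320.0, 228.0, 0.0 L/s.
ΣQ_DR = 3112 L/s.
With Δt = 1.5 h = 5400 s, V = ΣQ_DR · Δt = 3112 × 5400 = 1.68 × 10^7 L.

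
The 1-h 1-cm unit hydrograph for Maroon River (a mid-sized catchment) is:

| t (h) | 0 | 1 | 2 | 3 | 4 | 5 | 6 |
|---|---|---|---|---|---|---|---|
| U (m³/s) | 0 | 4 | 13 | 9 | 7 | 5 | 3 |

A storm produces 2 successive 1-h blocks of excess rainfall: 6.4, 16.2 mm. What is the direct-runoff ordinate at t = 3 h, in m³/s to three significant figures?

By discrete convolution, Q_j = Σ (P_i / 10 mm) · U_{j−i}.
At t = 3 h (j=3): Q = (6.4/10)·9 + (16.2/10)·13 = 26.8 m³/s.

Q ≈ 26.8 m³/s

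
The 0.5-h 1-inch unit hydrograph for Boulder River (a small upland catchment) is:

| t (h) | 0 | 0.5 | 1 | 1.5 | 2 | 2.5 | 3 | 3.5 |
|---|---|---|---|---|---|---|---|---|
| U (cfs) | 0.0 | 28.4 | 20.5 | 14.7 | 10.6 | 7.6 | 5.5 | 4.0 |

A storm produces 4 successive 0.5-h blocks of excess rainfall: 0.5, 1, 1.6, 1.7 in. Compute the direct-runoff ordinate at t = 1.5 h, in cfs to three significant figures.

Q ≈ 73.3 cfs

By discrete convolution, Q_j = Σ (P_i / 1 in) · U_{j−i}.
At t = 1.5 h (j=3): Q = (0.5/1)·14.7 + (1/1)·20.5 + (1.6/1)·28.4 + (1.7/1)·0.0 = 73.3 cfs.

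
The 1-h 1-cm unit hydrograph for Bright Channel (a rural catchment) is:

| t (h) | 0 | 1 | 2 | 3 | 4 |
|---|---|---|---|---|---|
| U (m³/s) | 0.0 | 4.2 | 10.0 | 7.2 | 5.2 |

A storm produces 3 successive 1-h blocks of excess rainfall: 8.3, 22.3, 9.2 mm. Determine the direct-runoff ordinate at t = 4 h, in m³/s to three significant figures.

By discrete convolution, Q_j = Σ (P_i / 10 mm) · U_{j−i}.
At t = 4 h (j=4): Q = (8.3/10)·5.2 + (22.3/10)·7.2 + (9.2/10)·10.0 = 29.6 m³/s.

Q ≈ 29.6 m³/s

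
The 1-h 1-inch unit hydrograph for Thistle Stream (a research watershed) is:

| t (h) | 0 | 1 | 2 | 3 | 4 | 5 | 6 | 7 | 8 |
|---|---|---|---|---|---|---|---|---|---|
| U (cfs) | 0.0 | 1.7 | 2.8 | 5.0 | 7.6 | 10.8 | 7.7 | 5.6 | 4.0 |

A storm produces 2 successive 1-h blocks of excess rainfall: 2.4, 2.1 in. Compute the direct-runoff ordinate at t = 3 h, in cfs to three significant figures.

Q ≈ 17.9 cfs

By discrete convolution, Q_j = Σ (P_i / 1 in) · U_{j−i}.
At t = 3 h (j=3): Q = (2.4/1)·5.0 + (2.1/1)·2.8 = 17.9 cfs.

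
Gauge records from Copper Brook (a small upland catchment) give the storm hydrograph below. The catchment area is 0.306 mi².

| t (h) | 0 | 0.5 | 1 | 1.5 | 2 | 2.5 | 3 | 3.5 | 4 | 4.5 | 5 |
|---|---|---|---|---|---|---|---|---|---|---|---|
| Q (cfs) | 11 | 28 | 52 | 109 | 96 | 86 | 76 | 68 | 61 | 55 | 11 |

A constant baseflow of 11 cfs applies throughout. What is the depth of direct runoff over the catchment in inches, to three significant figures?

Direct runoff: 0.0, 17.0, 41.0, 98.0, 85.0, 75.0, 65.0, 57.0, 50.0, 44.0, 0.0 cfs; ΣQ_DR = 532.0 cfs.
V = ΣQ_DR · Δt = 532.0 × 1800 s = 9.576 × 10^5 ft³.
Over A = 0.306 mi², depth = V / A = 1.35 in.

d ≈ 1.35 in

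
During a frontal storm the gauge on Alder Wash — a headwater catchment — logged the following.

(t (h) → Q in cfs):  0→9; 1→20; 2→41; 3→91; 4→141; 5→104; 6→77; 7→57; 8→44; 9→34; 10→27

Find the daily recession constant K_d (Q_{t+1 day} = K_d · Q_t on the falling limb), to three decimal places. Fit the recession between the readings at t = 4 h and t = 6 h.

K_d ≈ 0.001

Between t = 4 h and t = 6 h the flow falls from 141 to 77 cfs over 2×1 h = 2 h.
Per-interval ratio K = (77/141)^(1/2) = 0.7390; K_d = K^(24/1) = 0.001.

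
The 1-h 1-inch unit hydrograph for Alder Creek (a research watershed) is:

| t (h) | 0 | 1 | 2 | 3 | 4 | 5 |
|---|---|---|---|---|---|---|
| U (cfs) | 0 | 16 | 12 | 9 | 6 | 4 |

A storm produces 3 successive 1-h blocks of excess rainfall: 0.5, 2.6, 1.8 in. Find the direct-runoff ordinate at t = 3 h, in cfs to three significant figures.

Q ≈ 64.5 cfs

By discrete convolution, Q_j = Σ (P_i / 1 in) · U_{j−i}.
At t = 3 h (j=3): Q = (0.5/1)·9 + (2.6/1)·12 + (1.8/1)·16 = 64.5 cfs.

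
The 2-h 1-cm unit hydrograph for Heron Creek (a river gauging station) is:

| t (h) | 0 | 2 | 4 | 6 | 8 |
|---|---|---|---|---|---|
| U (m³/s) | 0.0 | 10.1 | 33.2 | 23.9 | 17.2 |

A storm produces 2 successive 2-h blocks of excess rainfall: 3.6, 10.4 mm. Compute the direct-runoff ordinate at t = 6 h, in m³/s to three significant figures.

Q ≈ 43.1 m³/s

By discrete convolution, Q_j = Σ (P_i / 10 mm) · U_{j−i}.
At t = 6 h (j=3): Q = (3.6/10)·23.9 + (10.4/10)·33.2 = 43.1 m³/s.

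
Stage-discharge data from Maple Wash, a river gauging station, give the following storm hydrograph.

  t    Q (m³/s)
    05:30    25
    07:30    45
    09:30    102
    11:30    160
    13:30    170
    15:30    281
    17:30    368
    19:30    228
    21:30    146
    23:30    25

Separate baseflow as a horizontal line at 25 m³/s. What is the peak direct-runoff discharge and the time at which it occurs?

Subtracting baseflow gives direct-runoff ordinates: 0.0, 20.0, 77.0, 135.0, 145.0, 256.0, 343.0, 203.0, 121.0, 0.0 m³/s.
The maximum is 343.0 m³/s, occurring at the reading for t = 17:30.

Q_p = 343.0 m³/s at t = 17:30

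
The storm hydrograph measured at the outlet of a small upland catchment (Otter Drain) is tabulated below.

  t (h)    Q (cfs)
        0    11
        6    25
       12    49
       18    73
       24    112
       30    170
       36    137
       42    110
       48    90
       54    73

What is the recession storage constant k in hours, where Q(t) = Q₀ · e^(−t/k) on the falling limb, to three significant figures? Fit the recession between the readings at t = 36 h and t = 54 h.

On the falling limb, Q drops from 137 to 73 cfs between t = 36 h and t = 54 h (Δt = 18 h).
k = −Δt / ln(Q₂/Q₁) = −18 / ln(73/137) = 28.6 h.

k ≈ 28.6 h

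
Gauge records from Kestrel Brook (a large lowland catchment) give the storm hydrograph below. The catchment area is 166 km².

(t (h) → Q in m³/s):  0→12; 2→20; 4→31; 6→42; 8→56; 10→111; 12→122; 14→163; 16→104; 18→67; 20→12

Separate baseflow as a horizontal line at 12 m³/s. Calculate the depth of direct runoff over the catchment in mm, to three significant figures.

Direct runoff: 0.0, 8.0, 19.0, 30.0, 44.0, 99.0, 110.0, 151.0, 92.0, 55.0, 0.0 m³/s; ΣQ_DR = 608.0 m³/s.
V = ΣQ_DR · Δt = 608.0 × 7200 s = 4.378 × 10^6 m³.
Over A = 166 km², depth = V / A = 26.4 mm.

d ≈ 26.4 mm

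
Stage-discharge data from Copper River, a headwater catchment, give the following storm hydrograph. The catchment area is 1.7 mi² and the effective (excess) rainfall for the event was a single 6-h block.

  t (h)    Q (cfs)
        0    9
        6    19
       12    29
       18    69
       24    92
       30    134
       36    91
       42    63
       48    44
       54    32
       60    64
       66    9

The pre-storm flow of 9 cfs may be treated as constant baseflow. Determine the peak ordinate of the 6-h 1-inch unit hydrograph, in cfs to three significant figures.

Direct runoff: 0.0, 10.0, 20.0, 60.0, 83.0, 125.0, 82.0, 54.0, 35.0, 23.0, 55.0, 0.0 cfs; ΣQ_DR = 547.0 cfs, peak = 125.0 cfs.
Runoff depth d = ΣQ_DR·Δt / A = 547.0 × 21600 / (1.7 mi²) = 2.992 in.
The 1-inch UH is the DRH scaled by (1 in)/d, so U_p = 125.0 × 1/2.992 = 41.8 cfs.

U_p ≈ 41.8 cfs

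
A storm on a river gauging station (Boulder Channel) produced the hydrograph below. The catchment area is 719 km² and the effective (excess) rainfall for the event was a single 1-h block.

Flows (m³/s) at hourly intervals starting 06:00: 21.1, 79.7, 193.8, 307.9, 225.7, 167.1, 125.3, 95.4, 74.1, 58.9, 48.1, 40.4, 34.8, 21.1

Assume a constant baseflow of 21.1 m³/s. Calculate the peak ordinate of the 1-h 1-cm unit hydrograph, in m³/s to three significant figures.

Direct runoff: 0.0, 58.6, 172.7, 286.8, 204.6, 146.0, 104.2, 74.3, 53.0, 37.8, 27.0, 19.3, 13.7, 0.0 m³/s; ΣQ_DR = 1198 m³/s, peak = 286.8 m³/s.
Runoff depth d = ΣQ_DR·Δt / A = 1198 × 3600 / (719 km²) = 5.998 mm.
The 1-cm UH is the DRH scaled by (10 mm)/d, so U_p = 286.8 × 10/5.998 = 478 m³/s.

U_p ≈ 478 m³/s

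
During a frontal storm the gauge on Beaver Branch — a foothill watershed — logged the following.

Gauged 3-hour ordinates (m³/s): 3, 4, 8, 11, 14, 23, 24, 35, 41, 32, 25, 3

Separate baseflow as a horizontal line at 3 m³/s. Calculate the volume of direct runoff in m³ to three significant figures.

V ≈ 2.02 × 10^6 m³

Direct-runoff ordinates (Q − Q_b): 0.0, 1.0, 5.0, 8.0, 11.0, 20.0, 21.0, 32.0, 38.0, 29.0, 22.0, 0.0 m³/s.
ΣQ_DR = 187.0 m³/s.
With Δt = 3 h = 10800 s, V = ΣQ_DR · Δt = 187.0 × 10800 = 2.02 × 10^6 m³.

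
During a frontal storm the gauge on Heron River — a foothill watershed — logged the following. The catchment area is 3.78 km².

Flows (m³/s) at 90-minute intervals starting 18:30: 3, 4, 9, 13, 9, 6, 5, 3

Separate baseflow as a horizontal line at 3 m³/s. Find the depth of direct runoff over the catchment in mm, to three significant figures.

Direct runoff: 0.0, 1.0, 6.0, 10.0, 6.0, 3.0, 2.0, 0.0 m³/s; ΣQ_DR = 28.00 m³/s.
V = ΣQ_DR · Δt = 28.00 × 5400 s = 1.512 × 10^5 m³.
Over A = 3.78 km², depth = V / A = 40.0 mm.

d ≈ 40.0 mm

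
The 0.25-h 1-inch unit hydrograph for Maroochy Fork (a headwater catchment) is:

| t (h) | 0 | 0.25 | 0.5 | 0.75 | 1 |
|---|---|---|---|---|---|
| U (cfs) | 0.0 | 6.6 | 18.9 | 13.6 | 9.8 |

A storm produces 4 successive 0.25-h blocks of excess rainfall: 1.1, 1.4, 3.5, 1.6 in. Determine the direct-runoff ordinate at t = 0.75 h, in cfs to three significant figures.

Q ≈ 64.5 cfs

By discrete convolution, Q_j = Σ (P_i / 1 in) · U_{j−i}.
At t = 0.75 h (j=3): Q = (1.1/1)·13.6 + (1.4/1)·18.9 + (3.5/1)·6.6 + (1.6/1)·0.0 = 64.5 cfs.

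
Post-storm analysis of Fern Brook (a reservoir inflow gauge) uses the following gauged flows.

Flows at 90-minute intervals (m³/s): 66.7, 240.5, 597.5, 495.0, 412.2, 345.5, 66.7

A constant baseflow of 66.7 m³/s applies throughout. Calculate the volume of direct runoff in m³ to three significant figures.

Direct-runoff ordinates (Q − Q_b): 0.0, 173.8, 530.8, 428.3, 345.5, 278.8, 0.0 m³/s.
ΣQ_DR = 1757 m³/s.
With Δt = 1.5 h = 5400 s, V = ΣQ_DR · Δt = 1757 × 5400 = 9.49 × 10^6 m³.

V ≈ 9.49 × 10^6 m³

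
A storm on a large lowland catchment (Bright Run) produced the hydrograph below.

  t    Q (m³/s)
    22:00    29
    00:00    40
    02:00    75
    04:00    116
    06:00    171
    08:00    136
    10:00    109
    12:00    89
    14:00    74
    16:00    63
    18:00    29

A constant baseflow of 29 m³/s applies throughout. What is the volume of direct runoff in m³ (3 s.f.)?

V ≈ 4.41 × 10^6 m³

Direct-runoff ordinates (Q − Q_b): 0.0, 11.0, 46.0, 87.0, 142.0, 107.0, 80.0, 60.0, 45.0, 34.0, 0.0 m³/s.
ΣQ_DR = 612.0 m³/s.
With Δt = 2 h = 7200 s, V = ΣQ_DR · Δt = 612.0 × 7200 = 4.41 × 10^6 m³.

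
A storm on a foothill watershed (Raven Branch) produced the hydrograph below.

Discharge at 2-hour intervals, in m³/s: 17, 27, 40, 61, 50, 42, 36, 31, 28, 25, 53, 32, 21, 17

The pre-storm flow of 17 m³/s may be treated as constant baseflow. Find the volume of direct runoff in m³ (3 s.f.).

Direct-runoff ordinates (Q − Q_b): 0.0, 10.0, 23.0, 44.0, 33.0, 25.0, 19.0, 14.0, 11.0, 8.0, 36.0, 15.0, 4.0, 0.0 m³/s.
ΣQ_DR = 242.0 m³/s.
With Δt = 2 h = 7200 s, V = ΣQ_DR · Δt = 242.0 × 7200 = 1.74 × 10^6 m³.

V ≈ 1.74 × 10^6 m³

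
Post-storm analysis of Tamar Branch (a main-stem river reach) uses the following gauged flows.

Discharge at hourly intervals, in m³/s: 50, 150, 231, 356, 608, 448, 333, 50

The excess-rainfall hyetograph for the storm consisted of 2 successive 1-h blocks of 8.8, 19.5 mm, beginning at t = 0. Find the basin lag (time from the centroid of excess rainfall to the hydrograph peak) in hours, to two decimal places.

Centroid of excess rainfall: t_c = Σ P_i·t̄_i / ΣP_i = 1.1890 h (block centres at 0.5, 1.5 h).
Hydrograph peak occurs at t = 4 h, so basin lag t_L = 4 − 1.1890 = 2.81 h.

t_L ≈ 2.81 h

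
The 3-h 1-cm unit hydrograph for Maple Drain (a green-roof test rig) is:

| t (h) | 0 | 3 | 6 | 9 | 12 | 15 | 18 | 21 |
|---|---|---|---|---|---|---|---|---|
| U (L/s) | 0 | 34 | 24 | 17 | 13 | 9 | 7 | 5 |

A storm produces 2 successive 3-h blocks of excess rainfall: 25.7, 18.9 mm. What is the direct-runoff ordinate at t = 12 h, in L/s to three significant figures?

Q ≈ 65.5 L/s

By discrete convolution, Q_j = Σ (P_i / 10 mm) · U_{j−i}.
At t = 12 h (j=4): Q = (25.7/10)·13 + (18.9/10)·17 = 65.5 L/s.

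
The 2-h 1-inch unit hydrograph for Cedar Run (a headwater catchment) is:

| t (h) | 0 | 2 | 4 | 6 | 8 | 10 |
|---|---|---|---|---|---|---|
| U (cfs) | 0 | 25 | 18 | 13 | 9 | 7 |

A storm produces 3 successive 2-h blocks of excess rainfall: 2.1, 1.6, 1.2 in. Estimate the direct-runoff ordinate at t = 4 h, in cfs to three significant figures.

Q ≈ 77.8 cfs

By discrete convolution, Q_j = Σ (P_i / 1 in) · U_{j−i}.
At t = 4 h (j=2): Q = (2.1/1)·18 + (1.6/1)·25 + (1.2/1)·0 = 77.8 cfs.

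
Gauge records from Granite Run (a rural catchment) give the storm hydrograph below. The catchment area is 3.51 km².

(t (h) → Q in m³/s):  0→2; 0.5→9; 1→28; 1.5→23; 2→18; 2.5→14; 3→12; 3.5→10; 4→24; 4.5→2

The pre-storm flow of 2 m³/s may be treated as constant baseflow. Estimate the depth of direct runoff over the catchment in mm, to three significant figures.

d ≈ 62.6 mm

Direct runoff: 0.0, 7.0, 26.0, 21.0, 16.0, 12.0, 10.0, 8.0, 22.0, 0.0 m³/s; ΣQ_DR = 122.0 m³/s.
V = ΣQ_DR · Δt = 122.0 × 1800 s = 2.196 × 10^5 m³.
Over A = 3.51 km², depth = V / A = 62.6 mm.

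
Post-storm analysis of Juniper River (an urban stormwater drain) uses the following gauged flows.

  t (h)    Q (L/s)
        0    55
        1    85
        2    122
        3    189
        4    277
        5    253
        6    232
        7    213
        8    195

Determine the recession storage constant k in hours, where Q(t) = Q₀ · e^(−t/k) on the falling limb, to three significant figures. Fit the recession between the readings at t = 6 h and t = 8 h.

k ≈ 11.5 h

On the falling limb, Q drops from 232 to 195 L/s between t = 6 h and t = 8 h (Δt = 2 h).
k = −Δt / ln(Q₂/Q₁) = −2 / ln(195/232) = 11.5 h.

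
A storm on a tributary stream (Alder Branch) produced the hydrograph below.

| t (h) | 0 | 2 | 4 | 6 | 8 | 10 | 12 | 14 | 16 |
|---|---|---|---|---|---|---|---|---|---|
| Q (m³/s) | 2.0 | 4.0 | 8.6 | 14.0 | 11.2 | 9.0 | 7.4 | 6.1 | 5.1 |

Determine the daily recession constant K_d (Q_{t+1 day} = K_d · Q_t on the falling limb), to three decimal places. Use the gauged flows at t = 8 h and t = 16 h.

K_d ≈ 0.094

Between t = 8 h and t = 16 h the flow falls from 11.2 to 5.1 m³/s over 4×2 h = 8 h.
Per-interval ratio K = (5.1/11.2)^(1/4) = 0.8215; K_d = K^(24/2) = 0.094.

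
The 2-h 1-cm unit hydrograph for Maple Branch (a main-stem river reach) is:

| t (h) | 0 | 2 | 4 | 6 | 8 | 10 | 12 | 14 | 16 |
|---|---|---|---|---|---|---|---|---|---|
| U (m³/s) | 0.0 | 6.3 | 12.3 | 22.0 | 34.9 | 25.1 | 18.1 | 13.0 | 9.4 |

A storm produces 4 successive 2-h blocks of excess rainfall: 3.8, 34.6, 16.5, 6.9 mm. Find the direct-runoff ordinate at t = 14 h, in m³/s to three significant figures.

By discrete convolution, Q_j = Σ (P_i / 10 mm) · U_{j−i}.
At t = 14 h (j=7): Q = (3.8/10)·13.0 + (34.6/10)·18.1 + (16.5/10)·25.1 + (6.9/10)·34.9 = 133 m³/s.

Q ≈ 133 m³/s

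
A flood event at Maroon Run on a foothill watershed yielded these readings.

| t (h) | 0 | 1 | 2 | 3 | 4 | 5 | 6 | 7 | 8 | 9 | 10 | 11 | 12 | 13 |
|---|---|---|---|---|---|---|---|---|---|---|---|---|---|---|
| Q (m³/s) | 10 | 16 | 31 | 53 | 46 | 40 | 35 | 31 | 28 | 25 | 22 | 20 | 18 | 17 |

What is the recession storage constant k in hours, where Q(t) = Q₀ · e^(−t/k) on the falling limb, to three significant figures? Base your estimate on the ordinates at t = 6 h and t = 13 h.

k ≈ 9.69 h

On the falling limb, Q drops from 35 to 17 m³/s between t = 6 h and t = 13 h (Δt = 7 h).
k = −Δt / ln(Q₂/Q₁) = −7 / ln(17/35) = 9.69 h.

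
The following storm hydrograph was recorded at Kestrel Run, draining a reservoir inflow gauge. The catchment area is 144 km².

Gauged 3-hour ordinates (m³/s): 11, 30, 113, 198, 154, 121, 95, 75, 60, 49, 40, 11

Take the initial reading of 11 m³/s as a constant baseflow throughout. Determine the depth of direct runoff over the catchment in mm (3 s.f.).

Direct runoff: 0.0, 19.0, 102.0, 187.0, 143.0, 110.0, 84.0, 64.0, 49.0, 38.0, 29.0, 0.0 m³/s; ΣQ_DR = 825.0 m³/s.
V = ΣQ_DR · Δt = 825.0 × 10800 s = 8.910 × 10^6 m³.
Over A = 144 km², depth = V / A = 61.9 mm.

d ≈ 61.9 mm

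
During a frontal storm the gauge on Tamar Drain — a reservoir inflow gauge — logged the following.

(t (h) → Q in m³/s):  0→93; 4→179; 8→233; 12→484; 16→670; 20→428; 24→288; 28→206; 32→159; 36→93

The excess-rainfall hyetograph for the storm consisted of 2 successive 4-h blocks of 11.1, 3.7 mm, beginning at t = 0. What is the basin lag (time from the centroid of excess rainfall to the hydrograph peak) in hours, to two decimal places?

Centroid of excess rainfall: t_c = Σ P_i·t̄_i / ΣP_i = 3.0000 h (block centres at 2, 6 h).
Hydrograph peak occurs at t = 16 h, so basin lag t_L = 16 − 3.0000 = 13.00 h.

t_L ≈ 13.00 h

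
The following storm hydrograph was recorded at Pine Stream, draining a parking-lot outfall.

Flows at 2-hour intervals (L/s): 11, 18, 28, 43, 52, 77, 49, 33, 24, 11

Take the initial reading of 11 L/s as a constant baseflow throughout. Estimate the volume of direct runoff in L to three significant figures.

V ≈ 1.70 × 10^6 L

Direct-runoff ordinates (Q − Q_b): 0.0, 7.0, 17.0, 32.0, 41.0, 66.0, 38.0, 22.0, 13.0, 0.0 L/s.
ΣQ_DR = 236.0 L/s.
With Δt = 2 h = 7200 s, V = ΣQ_DR · Δt = 236.0 × 7200 = 1.70 × 10^6 L.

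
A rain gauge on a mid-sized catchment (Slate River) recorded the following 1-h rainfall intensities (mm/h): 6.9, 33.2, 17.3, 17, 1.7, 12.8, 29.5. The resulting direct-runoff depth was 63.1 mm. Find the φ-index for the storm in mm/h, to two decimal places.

Only the 5 blocks with intensity above φ contribute runoff: 33.2, 17.3, 17, 12.8, 29.5 mm/h.
Σ(I−φ)·Δt = d  ⇒  (33.2+17.3+17+12.8+29.5 − 5φ)·1 = 63.1
φ = (109.8 − 63.1/1) / 5 = 9.34 mm/h.

φ ≈ 9.34 mm/h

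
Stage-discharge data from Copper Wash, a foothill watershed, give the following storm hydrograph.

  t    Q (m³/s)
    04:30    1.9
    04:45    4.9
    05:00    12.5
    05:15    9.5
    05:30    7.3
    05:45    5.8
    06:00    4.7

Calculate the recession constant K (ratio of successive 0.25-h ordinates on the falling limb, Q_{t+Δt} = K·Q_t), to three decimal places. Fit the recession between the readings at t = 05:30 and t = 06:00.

K ≈ 0.802

Using the recession-limb readings at t = 05:30 and t = 06:00: Q falls from 7.3 to 4.7 m³/s over 2 intervals.
K = (Q₂/Q₁)^(1/2) = (4.7/7.3)^(1/2) = 0.802.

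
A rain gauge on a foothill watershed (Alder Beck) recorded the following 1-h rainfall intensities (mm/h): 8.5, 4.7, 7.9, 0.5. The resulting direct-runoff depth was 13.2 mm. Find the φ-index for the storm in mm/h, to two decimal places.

φ ≈ 2.63 mm/h

Only the 3 blocks with intensity above φ contribute runoff: 8.5, 4.7, 7.9 mm/h.
Σ(I−φ)·Δt = d  ⇒  (8.5+4.7+7.9 − 3φ)·1 = 13.2
φ = (21.10 − 13.2/1) / 3 = 2.63 mm/h.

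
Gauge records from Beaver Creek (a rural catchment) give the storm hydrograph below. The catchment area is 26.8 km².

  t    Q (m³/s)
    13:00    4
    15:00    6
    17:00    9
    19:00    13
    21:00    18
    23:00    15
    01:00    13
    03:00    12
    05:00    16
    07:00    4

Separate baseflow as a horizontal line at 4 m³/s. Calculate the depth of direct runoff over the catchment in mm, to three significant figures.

Direct runoff: 0.0, 2.0, 5.0, 9.0, 14.0, 11.0, 9.0, 8.0, 12.0, 0.0 m³/s; ΣQ_DR = 70.00 m³/s.
V = ΣQ_DR · Δt = 70.00 × 7200 s = 5.040 × 10^5 m³.
Over A = 26.8 km², depth = V / A = 18.8 mm.

d ≈ 18.8 mm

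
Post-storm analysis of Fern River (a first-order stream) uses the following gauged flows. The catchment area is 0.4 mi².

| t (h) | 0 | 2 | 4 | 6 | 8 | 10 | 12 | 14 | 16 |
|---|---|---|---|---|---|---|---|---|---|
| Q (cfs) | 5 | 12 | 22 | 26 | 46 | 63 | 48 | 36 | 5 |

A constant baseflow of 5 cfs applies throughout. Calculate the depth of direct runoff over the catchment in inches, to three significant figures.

d ≈ 1.69 in

Direct runoff: 0.0, 7.0, 17.0, 21.0, 41.0, 58.0, 43.0, 31.0, 0.0 cfs; ΣQ_DR = 218.0 cfs.
V = ΣQ_DR · Δt = 218.0 × 7200 s = 1.570 × 10^6 ft³.
Over A = 0.4 mi², depth = V / A = 1.69 in.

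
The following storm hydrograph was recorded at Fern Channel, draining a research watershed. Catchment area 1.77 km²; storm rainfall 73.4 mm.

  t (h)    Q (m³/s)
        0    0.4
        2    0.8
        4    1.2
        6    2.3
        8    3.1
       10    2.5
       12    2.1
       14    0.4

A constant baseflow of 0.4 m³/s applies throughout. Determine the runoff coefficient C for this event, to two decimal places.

ΣQ_DR = 9.600 m³/s; V = ΣQ_DR·Δt = 69120 m³.
Runoff depth d = V / A = 39.05 mm.
C = d / P = 39.05 / 73.4 = 0.53.

C ≈ 0.53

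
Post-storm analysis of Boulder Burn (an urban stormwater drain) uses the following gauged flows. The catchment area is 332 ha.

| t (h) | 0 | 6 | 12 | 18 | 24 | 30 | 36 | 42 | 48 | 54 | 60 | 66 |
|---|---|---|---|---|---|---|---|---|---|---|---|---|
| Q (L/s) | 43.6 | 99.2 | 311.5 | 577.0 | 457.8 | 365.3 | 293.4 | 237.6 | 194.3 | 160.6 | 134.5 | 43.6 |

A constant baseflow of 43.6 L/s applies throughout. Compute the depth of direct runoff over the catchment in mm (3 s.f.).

Direct runoff: 0.0, 55.6, 267.9, 533.4, 414.2, 321.7, 249.8, 194.0, 150.7, 117.0, 90.9, 0.0 L/s; ΣQ_DR = 2395 L/s.
V = ΣQ_DR · Δt = 2395 × 21600 s = 5.174 × 10^7 L.
Over A = 332 ha, depth = V / A = 15.6 mm.

d ≈ 15.6 mm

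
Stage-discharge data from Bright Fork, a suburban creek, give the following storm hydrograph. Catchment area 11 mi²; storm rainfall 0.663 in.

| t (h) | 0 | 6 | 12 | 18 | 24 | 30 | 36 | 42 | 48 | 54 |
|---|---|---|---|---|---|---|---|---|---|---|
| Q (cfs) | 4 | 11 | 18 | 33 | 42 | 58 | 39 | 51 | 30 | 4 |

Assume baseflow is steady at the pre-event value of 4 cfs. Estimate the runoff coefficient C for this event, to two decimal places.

C ≈ 0.32

ΣQ_DR = 250.0 cfs; V = ΣQ_DR·Δt = 5.400 × 10^6 ft³.
Runoff depth d = V / A = 0.2113 in.
C = d / P = 0.2113 / 0.663 = 0.32.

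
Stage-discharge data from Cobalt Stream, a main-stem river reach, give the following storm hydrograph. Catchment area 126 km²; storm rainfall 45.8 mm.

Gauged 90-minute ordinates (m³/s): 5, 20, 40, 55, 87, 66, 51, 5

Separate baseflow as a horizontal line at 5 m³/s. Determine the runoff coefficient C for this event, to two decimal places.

ΣQ_DR = 289.0 m³/s; V = ΣQ_DR·Δt = 1.561 × 10^6 m³.
Runoff depth d = V / A = 12.39 mm.
C = d / P = 12.39 / 45.8 = 0.27.

C ≈ 0.27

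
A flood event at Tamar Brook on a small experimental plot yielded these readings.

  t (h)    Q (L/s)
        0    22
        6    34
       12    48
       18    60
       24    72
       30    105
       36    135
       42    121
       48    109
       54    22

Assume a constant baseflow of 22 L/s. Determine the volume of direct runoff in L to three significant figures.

Direct-runoff ordinates (Q − Q_b): 0.0, 12.0, 26.0, 38.0, 50.0, 83.0, 113.0, 99.0, 87.0, 0.0 L/s.
ΣQ_DR = 508.0 L/s.
With Δt = 6 h = 21600 s, V = ΣQ_DR · Δt = 508.0 × 21600 = 1.10 × 10^7 L.

V ≈ 1.10 × 10^7 L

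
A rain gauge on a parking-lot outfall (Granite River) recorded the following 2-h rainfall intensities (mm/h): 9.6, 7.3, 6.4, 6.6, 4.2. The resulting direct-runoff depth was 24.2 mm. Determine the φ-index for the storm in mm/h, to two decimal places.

Only the 4 blocks with intensity above φ contribute runoff: 9.6, 7.3, 6.4, 6.6 mm/h.
Σ(I−φ)·Δt = d  ⇒  (9.6+7.3+6.4+6.6 − 4φ)·2 = 24.2
φ = (29.90 − 24.2/2) / 4 = 4.45 mm/h.

φ ≈ 4.45 mm/h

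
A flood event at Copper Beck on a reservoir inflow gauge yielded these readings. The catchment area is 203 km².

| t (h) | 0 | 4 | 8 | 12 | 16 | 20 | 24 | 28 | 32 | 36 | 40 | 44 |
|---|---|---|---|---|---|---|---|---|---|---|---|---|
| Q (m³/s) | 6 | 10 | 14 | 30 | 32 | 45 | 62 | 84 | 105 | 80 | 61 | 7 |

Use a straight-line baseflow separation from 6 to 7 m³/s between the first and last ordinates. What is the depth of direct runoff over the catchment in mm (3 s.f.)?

d ≈ 32.5 mm

Direct runoff: 0.00, 3.91, 7.82, 23.73, 25.64, 38.55, 55.45, 77.36, 98.27, 73.18, 54.09, 0.00 m³/s; ΣQ_DR = 458.0 m³/s.
V = ΣQ_DR · Δt = 458.0 × 14400 s = 6.595 × 10^6 m³.
Over A = 203 km², depth = V / A = 32.5 mm.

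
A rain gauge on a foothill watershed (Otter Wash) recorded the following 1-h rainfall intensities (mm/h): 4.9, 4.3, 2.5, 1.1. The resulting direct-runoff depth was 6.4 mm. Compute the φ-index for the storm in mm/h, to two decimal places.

Only the 3 blocks with intensity above φ contribute runoff: 4.9, 4.3, 2.5 mm/h.
Σ(I−φ)·Δt = d  ⇒  (4.9+4.3+2.5 − 3φ)·1 = 6.4
φ = (11.70 − 6.4/1) / 3 = 1.77 mm/h.

φ ≈ 1.77 mm/h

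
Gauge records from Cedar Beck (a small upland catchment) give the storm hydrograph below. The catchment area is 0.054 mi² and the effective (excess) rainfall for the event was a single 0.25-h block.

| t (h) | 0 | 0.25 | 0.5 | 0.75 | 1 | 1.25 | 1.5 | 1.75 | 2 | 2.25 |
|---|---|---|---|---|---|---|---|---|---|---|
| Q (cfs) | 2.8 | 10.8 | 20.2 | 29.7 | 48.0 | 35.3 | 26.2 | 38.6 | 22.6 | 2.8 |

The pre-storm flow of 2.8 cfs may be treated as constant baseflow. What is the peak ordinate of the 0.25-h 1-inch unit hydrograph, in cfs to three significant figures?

U_p ≈ 30.1 cfs

Direct runoff: 0.0, 8.0, 17.4, 26.9, 45.2, 32.5, 23.4, 35.8, 19.8, 0.0 cfs; ΣQ_DR = 209.0 cfs, peak = 45.2 cfs.
Runoff depth d = ΣQ_DR·Δt / A = 209.0 × 900 / (0.054 mi²) = 1.499 in.
The 1-inch UH is the DRH scaled by (1 in)/d, so U_p = 45.2 × 1/1.499 = 30.1 cfs.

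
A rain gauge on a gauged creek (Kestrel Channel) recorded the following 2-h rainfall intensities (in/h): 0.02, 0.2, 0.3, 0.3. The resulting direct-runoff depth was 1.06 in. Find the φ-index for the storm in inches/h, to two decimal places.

φ ≈ 0.09 in/h

Only the 3 blocks with intensity above φ contribute runoff: 0.2, 0.3, 0.3 in/h.
Σ(I−φ)·Δt = d  ⇒  (0.2+0.3+0.3 − 3φ)·2 = 1.06
φ = (0.8000 − 1.06/2) / 3 = 0.09 in/h.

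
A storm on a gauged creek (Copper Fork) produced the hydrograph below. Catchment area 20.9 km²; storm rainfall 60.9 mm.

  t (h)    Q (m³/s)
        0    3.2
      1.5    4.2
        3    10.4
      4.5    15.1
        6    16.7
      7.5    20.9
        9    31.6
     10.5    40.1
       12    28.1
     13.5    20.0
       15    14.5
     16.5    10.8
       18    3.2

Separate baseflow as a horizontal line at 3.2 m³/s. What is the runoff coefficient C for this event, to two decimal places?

C ≈ 0.75

ΣQ_DR = 177.2 m³/s; V = ΣQ_DR·Δt = 9.569 × 10^5 m³.
Runoff depth d = V / A = 45.78 mm.
C = d / P = 45.78 / 60.9 = 0.75.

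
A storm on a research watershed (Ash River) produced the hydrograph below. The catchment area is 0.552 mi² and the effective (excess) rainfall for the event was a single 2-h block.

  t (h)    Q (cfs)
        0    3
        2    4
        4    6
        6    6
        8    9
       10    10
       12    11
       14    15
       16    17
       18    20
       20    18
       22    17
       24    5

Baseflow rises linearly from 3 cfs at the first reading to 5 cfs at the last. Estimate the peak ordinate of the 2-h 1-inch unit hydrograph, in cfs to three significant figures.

Direct runoff: 0.00, 0.83, 2.67, 2.50, 5.33, 6.17, 7.00, 10.83, 12.67, 15.50, 13.33, 12.17, 0.00 cfs; ΣQ_DR = 89.00 cfs, peak = 15.50 cfs.
Runoff depth d = ΣQ_DR·Δt / A = 89.00 × 7200 / (0.552 mi²) = 0.4997 in.
The 1-inch UH is the DRH scaled by (1 in)/d, so U_p = 15.50 × 1/0.4997 = 31.0 cfs.

U_p ≈ 31.0 cfs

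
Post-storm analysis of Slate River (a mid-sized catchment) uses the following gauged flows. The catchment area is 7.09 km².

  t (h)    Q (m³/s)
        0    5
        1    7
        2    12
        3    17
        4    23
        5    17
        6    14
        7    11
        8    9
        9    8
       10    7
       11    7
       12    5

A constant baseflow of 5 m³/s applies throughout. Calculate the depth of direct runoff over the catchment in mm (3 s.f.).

d ≈ 39.1 mm

Direct runoff: 0.0, 2.0, 7.0, 12.0, 18.0, 12.0, 9.0, 6.0, 4.0, 3.0, 2.0, 2.0, 0.0 m³/s; ΣQ_DR = 77.00 m³/s.
V = ΣQ_DR · Δt = 77.00 × 3600 s = 2.772 × 10^5 m³.
Over A = 7.09 km², depth = V / A = 39.1 mm.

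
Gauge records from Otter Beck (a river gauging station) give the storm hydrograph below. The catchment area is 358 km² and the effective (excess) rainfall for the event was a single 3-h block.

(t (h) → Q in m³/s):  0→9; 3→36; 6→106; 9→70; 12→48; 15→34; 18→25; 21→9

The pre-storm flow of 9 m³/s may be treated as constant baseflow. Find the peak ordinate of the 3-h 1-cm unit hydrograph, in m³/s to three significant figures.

U_p ≈ 121 m³/s

Direct runoff: 0.0, 27.0, 97.0, 61.0, 39.0, 25.0, 16.0, 0.0 m³/s; ΣQ_DR = 265.0 m³/s, peak = 97.0 m³/s.
Runoff depth d = ΣQ_DR·Δt / A = 265.0 × 10800 / (358 km²) = 7.994 mm.
The 1-cm UH is the DRH scaled by (10 mm)/d, so U_p = 97.0 × 10/7.994 = 121 m³/s.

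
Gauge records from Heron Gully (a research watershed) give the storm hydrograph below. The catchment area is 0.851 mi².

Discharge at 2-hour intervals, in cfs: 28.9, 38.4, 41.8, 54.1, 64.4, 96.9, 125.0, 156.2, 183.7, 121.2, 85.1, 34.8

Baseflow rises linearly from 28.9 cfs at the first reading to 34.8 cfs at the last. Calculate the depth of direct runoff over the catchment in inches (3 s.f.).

d ≈ 2.36 in

Direct runoff: 0.00, 8.96, 11.83, 23.59, 33.35, 65.32, 92.88, 123.55, 150.51, 87.47, 50.84, 0.00 cfs; ΣQ_DR = 648.3 cfs.
V = ΣQ_DR · Δt = 648.3 × 7200 s = 4.668 × 10^6 ft³.
Over A = 0.851 mi², depth = V / A = 2.36 in.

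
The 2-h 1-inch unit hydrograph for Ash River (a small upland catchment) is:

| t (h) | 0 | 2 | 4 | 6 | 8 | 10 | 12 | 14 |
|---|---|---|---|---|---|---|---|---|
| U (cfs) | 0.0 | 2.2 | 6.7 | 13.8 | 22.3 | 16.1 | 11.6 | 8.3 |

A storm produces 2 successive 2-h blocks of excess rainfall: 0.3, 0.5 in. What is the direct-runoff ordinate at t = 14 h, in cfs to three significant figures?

By discrete convolution, Q_j = Σ (P_i / 1 in) · U_{j−i}.
At t = 14 h (j=7): Q = (0.3/1)·8.3 + (0.5/1)·11.6 = 8.29 cfs.

Q ≈ 8.29 cfs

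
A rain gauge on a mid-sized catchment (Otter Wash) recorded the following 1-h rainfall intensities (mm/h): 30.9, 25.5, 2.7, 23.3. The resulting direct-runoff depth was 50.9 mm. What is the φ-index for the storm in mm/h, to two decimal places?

φ ≈ 9.60 mm/h

Only the 3 blocks with intensity above φ contribute runoff: 30.9, 25.5, 23.3 mm/h.
Σ(I−φ)·Δt = d  ⇒  (30.9+25.5+23.3 − 3φ)·1 = 50.9
φ = (79.70 − 50.9/1) / 3 = 9.60 mm/h.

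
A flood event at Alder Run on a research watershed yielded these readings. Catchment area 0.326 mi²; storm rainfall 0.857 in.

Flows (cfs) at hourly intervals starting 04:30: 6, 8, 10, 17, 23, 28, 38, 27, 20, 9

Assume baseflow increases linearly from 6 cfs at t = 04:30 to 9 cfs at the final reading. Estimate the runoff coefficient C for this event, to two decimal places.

ΣQ_DR = 111.0 cfs; V = ΣQ_DR·Δt = 3.996 × 10^5 ft³.
Runoff depth d = V / A = 0.5276 in.
C = d / P = 0.5276 / 0.857 = 0.62.

C ≈ 0.62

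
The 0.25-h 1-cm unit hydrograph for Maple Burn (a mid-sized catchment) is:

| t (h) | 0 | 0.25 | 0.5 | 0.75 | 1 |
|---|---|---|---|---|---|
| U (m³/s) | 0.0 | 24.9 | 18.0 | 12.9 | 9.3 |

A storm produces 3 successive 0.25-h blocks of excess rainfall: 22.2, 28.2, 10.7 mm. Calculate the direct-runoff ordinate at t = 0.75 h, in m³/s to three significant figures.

By discrete convolution, Q_j = Σ (P_i / 10 mm) · U_{j−i}.
At t = 0.75 h (j=3): Q = (22.2/10)·12.9 + (28.2/10)·18.0 + (10.7/10)·24.9 = 106 m³/s.

Q ≈ 106 m³/s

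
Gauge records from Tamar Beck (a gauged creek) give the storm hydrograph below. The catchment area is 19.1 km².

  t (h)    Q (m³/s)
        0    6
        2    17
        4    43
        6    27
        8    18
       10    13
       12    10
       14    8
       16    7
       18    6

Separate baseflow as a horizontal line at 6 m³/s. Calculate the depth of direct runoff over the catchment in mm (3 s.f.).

d ≈ 35.8 mm

Direct runoff: 0.0, 11.0, 37.0, 21.0, 12.0, 7.0, 4.0, 2.0, 1.0, 0.0 m³/s; ΣQ_DR = 95.00 m³/s.
V = ΣQ_DR · Δt = 95.00 × 7200 s = 6.840 × 10^5 m³.
Over A = 19.1 km², depth = V / A = 35.8 mm.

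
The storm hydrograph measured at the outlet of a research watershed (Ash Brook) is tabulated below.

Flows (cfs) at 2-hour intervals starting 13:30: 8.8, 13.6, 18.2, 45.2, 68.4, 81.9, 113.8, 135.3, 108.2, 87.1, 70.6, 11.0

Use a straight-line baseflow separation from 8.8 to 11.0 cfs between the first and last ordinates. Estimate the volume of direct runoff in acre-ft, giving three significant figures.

Direct-runoff ordinates (Q − Q_b): 0.00, 4.60, 9.00, 35.80, 58.80, 72.10, 103.80, 125.10, 97.80, 76.50, 59.80, 0.00 cfs.
ΣQ_DR = 643.3 cfs.
With Δt = 2 h = 7200 s, V = ΣQ_DR · Δt = 643.3 × 7200 = 4.63 × 10^6 ft³ = 106 acre-ft.

V ≈ 106 acre-ft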